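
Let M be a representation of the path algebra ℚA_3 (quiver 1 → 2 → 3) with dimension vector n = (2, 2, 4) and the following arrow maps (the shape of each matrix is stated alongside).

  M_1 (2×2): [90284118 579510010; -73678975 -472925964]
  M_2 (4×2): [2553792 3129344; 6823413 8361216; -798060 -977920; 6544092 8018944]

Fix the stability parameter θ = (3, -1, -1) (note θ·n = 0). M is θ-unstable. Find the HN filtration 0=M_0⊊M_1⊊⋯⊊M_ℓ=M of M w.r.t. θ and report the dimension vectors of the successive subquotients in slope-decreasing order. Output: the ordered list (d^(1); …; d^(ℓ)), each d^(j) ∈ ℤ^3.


Interval decomposition of M: I[1,2], I[1,3], I[3,3]^3.
HN type (ℓ=3): μ^(1)=1; μ^(2)=1/3; μ^(3)=-1

((1, 1, 0); (1, 1, 1); (0, 0, 3))


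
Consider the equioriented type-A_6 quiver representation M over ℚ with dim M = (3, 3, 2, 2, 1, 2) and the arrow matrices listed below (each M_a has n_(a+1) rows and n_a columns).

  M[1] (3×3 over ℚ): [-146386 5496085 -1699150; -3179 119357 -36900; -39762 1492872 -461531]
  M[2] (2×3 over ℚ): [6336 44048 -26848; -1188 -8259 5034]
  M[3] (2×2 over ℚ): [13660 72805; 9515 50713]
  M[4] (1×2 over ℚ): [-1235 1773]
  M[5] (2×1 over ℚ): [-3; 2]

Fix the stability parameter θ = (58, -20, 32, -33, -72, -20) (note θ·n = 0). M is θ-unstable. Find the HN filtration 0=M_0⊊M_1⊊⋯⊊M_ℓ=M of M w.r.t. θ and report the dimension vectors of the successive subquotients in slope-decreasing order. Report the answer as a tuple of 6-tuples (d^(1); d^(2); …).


Barcode: M ≅ I[1,2]^2, I[1,6], I[3,4], I[6,6]. HN layers by μ_θ (4 steps, strictly decreasing):
  μ^(1)=19; μ^(2)=-1/2; μ^(3)=-55/6; μ^(4)=-20

((2, 2, 0, 0, 0, 0); (0, 0, 1, 1, 0, 0); (1, 1, 1, 1, 1, 1); (0, 0, 0, 0, 0, 1))


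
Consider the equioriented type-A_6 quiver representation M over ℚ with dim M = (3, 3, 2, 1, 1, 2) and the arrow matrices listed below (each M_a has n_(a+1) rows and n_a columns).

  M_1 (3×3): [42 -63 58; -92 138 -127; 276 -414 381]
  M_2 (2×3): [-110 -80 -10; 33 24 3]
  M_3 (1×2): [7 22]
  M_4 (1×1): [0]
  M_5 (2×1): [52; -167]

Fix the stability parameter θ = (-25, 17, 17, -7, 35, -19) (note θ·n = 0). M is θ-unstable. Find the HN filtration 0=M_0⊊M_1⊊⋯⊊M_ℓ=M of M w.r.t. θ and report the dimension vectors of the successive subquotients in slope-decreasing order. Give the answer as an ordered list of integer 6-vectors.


Via rank(M_{q-1}∘⋯∘M_p): M ≅ I[1,1], I[1,2], I[1,4], I[2,2], I[3,3], I[5,6], I[6,6].
μ_θ-semistable layers: μ^(1)=17; μ^(2)=9; μ^(3)=8; μ^(4)=-19; μ^(5)=-25

((0, 2, 1, 0, 0, 0); (0, 1, 1, 1, 0, 0); (0, 0, 0, 0, 1, 1); (0, 0, 0, 0, 0, 1); (3, 0, 0, 0, 0, 0))


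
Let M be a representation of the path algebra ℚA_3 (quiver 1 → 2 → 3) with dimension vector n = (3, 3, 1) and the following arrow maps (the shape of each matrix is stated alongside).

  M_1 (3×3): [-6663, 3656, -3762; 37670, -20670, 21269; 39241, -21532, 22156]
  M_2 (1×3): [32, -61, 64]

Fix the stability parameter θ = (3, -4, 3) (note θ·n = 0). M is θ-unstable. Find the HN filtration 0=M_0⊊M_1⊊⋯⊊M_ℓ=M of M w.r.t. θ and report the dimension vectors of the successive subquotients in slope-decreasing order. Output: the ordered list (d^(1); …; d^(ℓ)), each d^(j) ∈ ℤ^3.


Barcode: M ≅ I[1,1], I[1,2], I[1,3], I[2,2]. HN layers by μ_θ (3 steps, strictly decreasing):
  μ^(1)=3; μ^(2)=-1/2; μ^(3)=-4

((1, 0, 1); (2, 2, 0); (0, 1, 0))


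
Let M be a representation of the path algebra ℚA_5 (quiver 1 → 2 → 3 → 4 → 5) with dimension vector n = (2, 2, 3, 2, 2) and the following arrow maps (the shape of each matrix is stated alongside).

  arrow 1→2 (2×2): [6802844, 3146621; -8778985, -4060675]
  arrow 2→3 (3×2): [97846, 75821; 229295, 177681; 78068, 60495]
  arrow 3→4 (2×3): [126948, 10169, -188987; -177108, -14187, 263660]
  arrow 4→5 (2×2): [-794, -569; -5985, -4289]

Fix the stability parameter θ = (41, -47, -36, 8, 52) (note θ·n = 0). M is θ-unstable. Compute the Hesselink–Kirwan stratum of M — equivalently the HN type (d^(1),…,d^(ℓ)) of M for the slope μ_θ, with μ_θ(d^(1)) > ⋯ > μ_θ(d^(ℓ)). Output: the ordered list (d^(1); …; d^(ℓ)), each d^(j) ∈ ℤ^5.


Barcode: M ≅ I[1,5]^2, I[3,3]. HN layers by μ_θ (4 steps, strictly decreasing):
  μ^(1)=52; μ^(2)=8; μ^(3)=-14; μ^(4)=-36

((0, 0, 0, 0, 2); (0, 0, 0, 2, 0); (2, 2, 2, 0, 0); (0, 0, 1, 0, 0))


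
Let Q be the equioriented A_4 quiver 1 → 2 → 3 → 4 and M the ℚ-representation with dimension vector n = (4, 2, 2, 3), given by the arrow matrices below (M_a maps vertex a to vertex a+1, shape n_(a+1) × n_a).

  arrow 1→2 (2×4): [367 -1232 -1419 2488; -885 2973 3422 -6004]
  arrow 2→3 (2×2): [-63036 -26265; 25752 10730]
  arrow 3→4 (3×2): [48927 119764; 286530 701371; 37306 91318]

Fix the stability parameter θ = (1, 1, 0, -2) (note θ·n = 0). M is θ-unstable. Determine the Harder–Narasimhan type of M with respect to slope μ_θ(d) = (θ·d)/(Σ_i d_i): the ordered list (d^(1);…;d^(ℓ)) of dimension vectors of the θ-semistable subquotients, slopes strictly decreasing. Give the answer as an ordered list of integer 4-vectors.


Barcode: M ≅ I[1,1]^2, I[1,2], I[1,4], I[3,4], I[4,4]. HN layers by μ_θ (4 steps, strictly decreasing):
  μ^(1)=1; μ^(2)=0; μ^(3)=-1; μ^(4)=-2

((3, 1, 0, 0); (1, 1, 1, 1); (0, 0, 1, 1); (0, 0, 0, 1))


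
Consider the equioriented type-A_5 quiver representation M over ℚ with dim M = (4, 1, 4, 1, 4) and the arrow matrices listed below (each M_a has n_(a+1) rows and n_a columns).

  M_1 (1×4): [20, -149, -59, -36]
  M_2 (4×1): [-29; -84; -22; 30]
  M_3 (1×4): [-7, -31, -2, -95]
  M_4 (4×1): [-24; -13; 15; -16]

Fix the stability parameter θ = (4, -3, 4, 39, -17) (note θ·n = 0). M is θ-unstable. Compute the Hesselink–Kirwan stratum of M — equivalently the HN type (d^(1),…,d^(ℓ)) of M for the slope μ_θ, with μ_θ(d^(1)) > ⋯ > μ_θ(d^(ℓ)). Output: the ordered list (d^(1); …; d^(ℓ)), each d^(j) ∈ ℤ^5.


Barcode: M ≅ I[1,1]^3, I[1,5], I[3,3]^3, I[5,5]^3. HN layers by μ_θ (4 steps, strictly decreasing):
  μ^(1)=11; μ^(2)=4; μ^(3)=1/2; μ^(4)=-17

((0, 0, 0, 1, 1); (3, 0, 4, 0, 0); (1, 1, 0, 0, 0); (0, 0, 0, 0, 3))


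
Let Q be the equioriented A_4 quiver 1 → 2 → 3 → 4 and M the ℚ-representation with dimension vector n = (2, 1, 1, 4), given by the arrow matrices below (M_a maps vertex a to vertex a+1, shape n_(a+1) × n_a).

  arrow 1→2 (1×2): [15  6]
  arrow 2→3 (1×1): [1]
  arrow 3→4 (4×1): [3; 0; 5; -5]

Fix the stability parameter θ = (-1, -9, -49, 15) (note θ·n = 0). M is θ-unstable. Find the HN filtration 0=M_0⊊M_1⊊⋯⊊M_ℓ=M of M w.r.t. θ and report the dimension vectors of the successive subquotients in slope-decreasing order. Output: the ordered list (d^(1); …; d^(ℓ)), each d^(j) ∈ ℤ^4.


Via rank(M_{q-1}∘⋯∘M_p): M ≅ I[1,1], I[1,4], I[4,4]^3.
μ_θ-semistable layers: μ^(1)=15; μ^(2)=-1; μ^(3)=-59/3

((0, 0, 0, 4); (1, 0, 0, 0); (1, 1, 1, 0))


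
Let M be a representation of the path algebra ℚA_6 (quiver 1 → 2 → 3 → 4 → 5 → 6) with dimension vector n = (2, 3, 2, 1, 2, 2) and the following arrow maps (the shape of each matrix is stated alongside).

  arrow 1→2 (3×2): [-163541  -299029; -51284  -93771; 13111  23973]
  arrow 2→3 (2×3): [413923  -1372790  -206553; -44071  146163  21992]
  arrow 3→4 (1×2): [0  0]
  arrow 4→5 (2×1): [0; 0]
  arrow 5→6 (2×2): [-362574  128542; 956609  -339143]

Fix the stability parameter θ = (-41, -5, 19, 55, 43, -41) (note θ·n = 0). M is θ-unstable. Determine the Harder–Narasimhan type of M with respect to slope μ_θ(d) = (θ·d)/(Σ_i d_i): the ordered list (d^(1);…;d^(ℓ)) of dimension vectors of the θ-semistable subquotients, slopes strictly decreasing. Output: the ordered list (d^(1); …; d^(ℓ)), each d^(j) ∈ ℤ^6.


Barcode: M ≅ I[1,3]^2, I[2,2], I[4,4], I[5,6]^2. HN layers by μ_θ (5 steps, strictly decreasing):
  μ^(1)=55; μ^(2)=19; μ^(3)=1; μ^(4)=-5; μ^(5)=-41

((0, 0, 0, 1, 0, 0); (0, 0, 2, 0, 0, 0); (0, 0, 0, 0, 2, 2); (0, 3, 0, 0, 0, 0); (2, 0, 0, 0, 0, 0))


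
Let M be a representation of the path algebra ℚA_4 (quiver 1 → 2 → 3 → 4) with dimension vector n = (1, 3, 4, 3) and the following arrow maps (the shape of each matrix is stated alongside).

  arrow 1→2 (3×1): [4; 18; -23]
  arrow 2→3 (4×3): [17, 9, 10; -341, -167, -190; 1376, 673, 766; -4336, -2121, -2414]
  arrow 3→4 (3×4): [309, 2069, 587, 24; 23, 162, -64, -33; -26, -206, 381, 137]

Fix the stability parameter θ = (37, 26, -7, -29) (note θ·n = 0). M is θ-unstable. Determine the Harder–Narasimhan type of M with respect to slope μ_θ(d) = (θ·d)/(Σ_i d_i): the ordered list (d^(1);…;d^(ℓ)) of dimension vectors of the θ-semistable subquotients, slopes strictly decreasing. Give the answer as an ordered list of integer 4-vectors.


Barcode: M ≅ I[1,2], I[2,4]^2, I[3,3], I[3,4]. HN layers by μ_θ (4 steps, strictly decreasing):
  μ^(1)=63/2; μ^(2)=-10/3; μ^(3)=-7; μ^(4)=-18

((1, 1, 0, 0); (0, 2, 2, 2); (0, 0, 1, 0); (0, 0, 1, 1))


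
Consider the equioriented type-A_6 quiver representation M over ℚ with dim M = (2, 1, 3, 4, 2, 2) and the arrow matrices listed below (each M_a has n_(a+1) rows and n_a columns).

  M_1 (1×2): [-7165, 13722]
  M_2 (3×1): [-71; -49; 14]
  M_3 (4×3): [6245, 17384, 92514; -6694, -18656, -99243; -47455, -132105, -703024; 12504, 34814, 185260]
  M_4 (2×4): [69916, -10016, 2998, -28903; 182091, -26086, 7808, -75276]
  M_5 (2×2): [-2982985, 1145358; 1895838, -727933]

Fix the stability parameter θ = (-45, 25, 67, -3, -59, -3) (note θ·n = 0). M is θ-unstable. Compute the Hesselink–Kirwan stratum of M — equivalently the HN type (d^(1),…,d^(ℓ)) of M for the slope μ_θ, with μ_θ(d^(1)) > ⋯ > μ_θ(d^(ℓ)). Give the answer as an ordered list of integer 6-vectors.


Interval decomposition of M: I[1,1], I[1,6], I[3,4], I[3,6], I[4,4].
HN type (ℓ=5): μ^(1)=32; μ^(2)=27/5; μ^(3)=1/2; μ^(4)=-3; μ^(5)=-45

((0, 0, 1, 1, 0, 0); (0, 1, 1, 1, 1, 1); (0, 0, 1, 1, 1, 1); (0, 0, 0, 1, 0, 0); (2, 0, 0, 0, 0, 0))


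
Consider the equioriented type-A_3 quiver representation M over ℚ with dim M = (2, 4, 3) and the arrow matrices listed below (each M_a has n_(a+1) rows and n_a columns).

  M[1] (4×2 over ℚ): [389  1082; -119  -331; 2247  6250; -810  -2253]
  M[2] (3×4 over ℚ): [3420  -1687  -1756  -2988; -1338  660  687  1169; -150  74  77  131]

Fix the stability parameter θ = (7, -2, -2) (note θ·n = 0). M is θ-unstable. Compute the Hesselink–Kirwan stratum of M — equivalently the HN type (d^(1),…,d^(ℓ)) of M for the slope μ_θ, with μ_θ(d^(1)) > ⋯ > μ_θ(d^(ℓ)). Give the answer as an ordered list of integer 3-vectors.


Via rank(M_{q-1}∘⋯∘M_p): M ≅ I[1,2], I[1,3], I[2,2], I[2,3], I[3,3].
μ_θ-semistable layers: μ^(1)=5/2; μ^(2)=1; μ^(3)=-2

((1, 1, 0); (1, 1, 1); (0, 2, 2))


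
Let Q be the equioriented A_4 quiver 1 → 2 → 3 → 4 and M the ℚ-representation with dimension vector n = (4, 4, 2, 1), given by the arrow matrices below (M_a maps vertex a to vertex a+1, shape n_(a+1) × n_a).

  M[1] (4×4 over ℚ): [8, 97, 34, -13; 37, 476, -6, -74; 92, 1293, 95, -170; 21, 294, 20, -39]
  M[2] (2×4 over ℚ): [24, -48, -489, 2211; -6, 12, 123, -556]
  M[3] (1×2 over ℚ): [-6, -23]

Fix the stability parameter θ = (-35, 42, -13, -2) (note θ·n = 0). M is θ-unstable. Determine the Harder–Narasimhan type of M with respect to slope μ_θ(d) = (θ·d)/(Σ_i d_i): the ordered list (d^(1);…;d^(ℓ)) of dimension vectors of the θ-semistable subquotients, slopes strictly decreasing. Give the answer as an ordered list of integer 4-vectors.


Barcode: M ≅ I[1,2]^2, I[1,3], I[1,4]. HN layers by μ_θ (4 steps, strictly decreasing):
  μ^(1)=42; μ^(2)=29/2; μ^(3)=9; μ^(4)=-35

((0, 2, 0, 0); (0, 1, 1, 0); (0, 1, 1, 1); (4, 0, 0, 0))


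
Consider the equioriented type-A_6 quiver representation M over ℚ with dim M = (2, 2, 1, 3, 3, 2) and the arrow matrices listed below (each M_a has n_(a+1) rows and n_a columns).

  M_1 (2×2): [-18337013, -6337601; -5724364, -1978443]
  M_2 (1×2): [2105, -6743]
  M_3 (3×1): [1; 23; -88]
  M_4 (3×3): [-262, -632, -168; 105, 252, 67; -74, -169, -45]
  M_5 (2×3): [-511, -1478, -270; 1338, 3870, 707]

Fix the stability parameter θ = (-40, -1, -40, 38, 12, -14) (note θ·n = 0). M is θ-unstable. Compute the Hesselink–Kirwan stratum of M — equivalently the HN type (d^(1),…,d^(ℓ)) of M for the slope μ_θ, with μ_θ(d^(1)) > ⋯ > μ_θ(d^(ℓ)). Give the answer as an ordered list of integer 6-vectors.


Via rank(M_{q-1}∘⋯∘M_p): M ≅ I[1,2], I[1,6], I[4,5], I[4,6].
μ_θ-semistable layers: μ^(1)=25; μ^(2)=12; μ^(3)=-1; μ^(4)=-41/2; μ^(5)=-40

((0, 0, 0, 1, 1, 0); (0, 0, 0, 2, 2, 2); (0, 1, 0, 0, 0, 0); (0, 1, 1, 0, 0, 0); (2, 0, 0, 0, 0, 0))


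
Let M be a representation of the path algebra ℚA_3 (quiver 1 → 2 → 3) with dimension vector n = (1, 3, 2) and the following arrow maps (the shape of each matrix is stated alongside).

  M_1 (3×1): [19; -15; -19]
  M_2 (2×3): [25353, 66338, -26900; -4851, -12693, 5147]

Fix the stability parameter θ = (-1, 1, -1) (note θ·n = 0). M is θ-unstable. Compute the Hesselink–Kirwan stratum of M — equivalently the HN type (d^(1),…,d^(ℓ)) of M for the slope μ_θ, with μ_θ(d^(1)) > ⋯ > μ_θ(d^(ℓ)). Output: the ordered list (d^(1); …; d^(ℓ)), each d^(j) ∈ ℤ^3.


Interval decomposition of M: I[1,3], I[2,2], I[2,3].
HN type (ℓ=3): μ^(1)=1; μ^(2)=0; μ^(3)=-1

((0, 1, 0); (0, 2, 2); (1, 0, 0))


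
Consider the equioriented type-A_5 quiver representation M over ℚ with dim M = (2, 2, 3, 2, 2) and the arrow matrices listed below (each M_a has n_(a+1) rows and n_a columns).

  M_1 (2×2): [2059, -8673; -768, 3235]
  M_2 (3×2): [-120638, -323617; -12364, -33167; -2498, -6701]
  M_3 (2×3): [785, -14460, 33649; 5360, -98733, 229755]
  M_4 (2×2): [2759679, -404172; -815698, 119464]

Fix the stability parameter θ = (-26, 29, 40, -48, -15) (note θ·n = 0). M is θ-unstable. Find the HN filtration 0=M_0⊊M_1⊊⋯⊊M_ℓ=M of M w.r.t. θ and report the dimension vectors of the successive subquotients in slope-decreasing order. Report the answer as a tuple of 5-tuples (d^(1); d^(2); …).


Barcode: M ≅ I[1,4], I[1,5], I[3,3], I[5,5]. HN layers by μ_θ (5 steps, strictly decreasing):
  μ^(1)=40; μ^(2)=7; μ^(3)=3/2; μ^(4)=-15; μ^(5)=-26

((0, 0, 1, 0, 0); (0, 1, 1, 1, 0); (0, 1, 1, 1, 1); (0, 0, 0, 0, 1); (2, 0, 0, 0, 0))


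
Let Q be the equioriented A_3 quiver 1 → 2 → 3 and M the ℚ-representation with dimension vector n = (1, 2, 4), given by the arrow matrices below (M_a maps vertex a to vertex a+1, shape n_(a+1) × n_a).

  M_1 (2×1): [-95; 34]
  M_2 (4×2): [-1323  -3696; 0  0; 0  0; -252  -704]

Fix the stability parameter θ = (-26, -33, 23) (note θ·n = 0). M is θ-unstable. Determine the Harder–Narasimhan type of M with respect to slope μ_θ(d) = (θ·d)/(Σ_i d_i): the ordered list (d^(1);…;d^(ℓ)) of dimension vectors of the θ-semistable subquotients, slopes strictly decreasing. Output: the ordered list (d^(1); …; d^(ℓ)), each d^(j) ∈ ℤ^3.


Interval decomposition of M: I[1,3], I[2,2], I[3,3]^3.
HN type (ℓ=3): μ^(1)=23; μ^(2)=-59/2; μ^(3)=-33

((0, 0, 4); (1, 1, 0); (0, 1, 0))


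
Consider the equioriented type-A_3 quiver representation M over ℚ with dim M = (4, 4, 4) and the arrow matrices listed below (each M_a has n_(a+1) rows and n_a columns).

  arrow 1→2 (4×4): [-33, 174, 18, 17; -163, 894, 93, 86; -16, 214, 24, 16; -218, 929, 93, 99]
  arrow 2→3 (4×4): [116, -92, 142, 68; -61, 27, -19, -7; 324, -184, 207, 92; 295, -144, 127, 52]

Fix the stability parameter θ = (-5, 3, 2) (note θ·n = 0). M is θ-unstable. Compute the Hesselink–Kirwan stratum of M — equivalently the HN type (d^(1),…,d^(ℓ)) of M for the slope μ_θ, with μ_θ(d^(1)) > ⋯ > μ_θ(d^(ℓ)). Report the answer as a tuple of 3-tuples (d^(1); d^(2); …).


Via rank(M_{q-1}∘⋯∘M_p): M ≅ I[1,1], I[1,2], I[1,3]^2, I[2,3], I[3,3].
μ_θ-semistable layers: μ^(1)=3; μ^(2)=5/2; μ^(3)=2; μ^(4)=-5

((0, 1, 0); (0, 3, 3); (0, 0, 1); (4, 0, 0))


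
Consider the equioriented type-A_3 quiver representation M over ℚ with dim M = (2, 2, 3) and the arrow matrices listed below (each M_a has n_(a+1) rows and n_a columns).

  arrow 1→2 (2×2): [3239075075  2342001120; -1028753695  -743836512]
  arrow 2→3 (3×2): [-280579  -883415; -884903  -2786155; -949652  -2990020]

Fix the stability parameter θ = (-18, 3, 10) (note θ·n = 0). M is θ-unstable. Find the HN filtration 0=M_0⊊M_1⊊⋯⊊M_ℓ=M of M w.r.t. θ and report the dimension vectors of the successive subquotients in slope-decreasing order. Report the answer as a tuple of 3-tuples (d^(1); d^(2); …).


Via rank(M_{q-1}∘⋯∘M_p): M ≅ I[1,1], I[1,2], I[2,3], I[3,3]^2.
μ_θ-semistable layers: μ^(1)=10; μ^(2)=3; μ^(3)=-18

((0, 0, 3); (0, 2, 0); (2, 0, 0))


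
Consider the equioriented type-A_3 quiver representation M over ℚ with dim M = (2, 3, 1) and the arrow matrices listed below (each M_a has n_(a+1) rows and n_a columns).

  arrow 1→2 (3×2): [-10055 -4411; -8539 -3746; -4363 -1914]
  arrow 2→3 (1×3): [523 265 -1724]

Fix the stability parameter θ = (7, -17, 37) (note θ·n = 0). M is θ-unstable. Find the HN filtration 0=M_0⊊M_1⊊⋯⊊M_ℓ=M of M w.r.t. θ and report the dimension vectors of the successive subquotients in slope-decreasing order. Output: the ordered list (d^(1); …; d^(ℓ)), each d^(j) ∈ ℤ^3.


Barcode: M ≅ I[1,2], I[1,3], I[2,2]. HN layers by μ_θ (3 steps, strictly decreasing):
  μ^(1)=37; μ^(2)=-5; μ^(3)=-17

((0, 0, 1); (2, 2, 0); (0, 1, 0))


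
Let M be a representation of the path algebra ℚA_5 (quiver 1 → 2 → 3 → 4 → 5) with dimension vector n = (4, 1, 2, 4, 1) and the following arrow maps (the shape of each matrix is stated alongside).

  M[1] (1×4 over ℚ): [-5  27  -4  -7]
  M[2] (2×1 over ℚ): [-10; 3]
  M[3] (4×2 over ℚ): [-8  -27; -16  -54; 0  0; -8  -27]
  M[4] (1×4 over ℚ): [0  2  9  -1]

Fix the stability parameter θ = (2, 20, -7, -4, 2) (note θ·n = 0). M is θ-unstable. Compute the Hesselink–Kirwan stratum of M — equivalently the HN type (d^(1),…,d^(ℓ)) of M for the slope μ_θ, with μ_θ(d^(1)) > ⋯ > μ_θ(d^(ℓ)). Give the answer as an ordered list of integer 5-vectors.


Barcode: M ≅ I[1,1]^3, I[1,5], I[3,3], I[4,4]^3. HN layers by μ_θ (4 steps, strictly decreasing):
  μ^(1)=11/4; μ^(2)=2; μ^(3)=-4; μ^(4)=-7

((0, 1, 1, 1, 1); (4, 0, 0, 0, 0); (0, 0, 0, 3, 0); (0, 0, 1, 0, 0))


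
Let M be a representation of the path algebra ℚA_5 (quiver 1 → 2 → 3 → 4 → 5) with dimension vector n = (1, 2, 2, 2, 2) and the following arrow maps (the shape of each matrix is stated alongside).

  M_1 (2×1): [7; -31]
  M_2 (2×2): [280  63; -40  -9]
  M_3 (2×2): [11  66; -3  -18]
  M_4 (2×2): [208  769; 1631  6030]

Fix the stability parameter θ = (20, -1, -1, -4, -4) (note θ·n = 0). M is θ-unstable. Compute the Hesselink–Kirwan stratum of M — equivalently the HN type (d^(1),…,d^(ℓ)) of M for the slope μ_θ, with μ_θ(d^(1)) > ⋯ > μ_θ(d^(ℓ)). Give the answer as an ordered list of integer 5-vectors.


Barcode: M ≅ I[1,5], I[2,2], I[3,3], I[4,5]. HN layers by μ_θ (3 steps, strictly decreasing):
  μ^(1)=2; μ^(2)=-1; μ^(3)=-4

((1, 1, 1, 1, 1); (0, 1, 1, 0, 0); (0, 0, 0, 1, 1))


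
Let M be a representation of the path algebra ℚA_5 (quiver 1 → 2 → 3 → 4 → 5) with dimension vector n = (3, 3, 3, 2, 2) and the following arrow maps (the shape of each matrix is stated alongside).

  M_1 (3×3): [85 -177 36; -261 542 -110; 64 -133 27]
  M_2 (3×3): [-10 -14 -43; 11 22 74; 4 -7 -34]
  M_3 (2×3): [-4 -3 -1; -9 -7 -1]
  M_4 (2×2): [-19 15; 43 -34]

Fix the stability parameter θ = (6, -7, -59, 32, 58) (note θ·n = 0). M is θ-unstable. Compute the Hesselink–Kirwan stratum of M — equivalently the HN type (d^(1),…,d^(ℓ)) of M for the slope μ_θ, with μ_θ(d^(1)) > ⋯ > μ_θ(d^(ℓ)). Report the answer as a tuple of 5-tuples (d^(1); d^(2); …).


Via rank(M_{q-1}∘⋯∘M_p): M ≅ I[1,3], I[1,5]^2.
μ_θ-semistable layers: μ^(1)=58; μ^(2)=32; μ^(3)=-20

((0, 0, 0, 0, 2); (0, 0, 0, 2, 0); (3, 3, 3, 0, 0))


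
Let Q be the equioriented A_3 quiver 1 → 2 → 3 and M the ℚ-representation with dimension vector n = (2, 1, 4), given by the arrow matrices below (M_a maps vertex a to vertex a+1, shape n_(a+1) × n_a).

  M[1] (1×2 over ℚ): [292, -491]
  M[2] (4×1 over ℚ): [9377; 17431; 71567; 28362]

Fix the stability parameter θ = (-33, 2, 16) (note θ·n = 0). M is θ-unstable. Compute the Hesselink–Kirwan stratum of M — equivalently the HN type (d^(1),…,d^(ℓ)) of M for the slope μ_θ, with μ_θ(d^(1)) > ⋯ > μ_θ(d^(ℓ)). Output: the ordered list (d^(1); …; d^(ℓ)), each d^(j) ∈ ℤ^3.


Via rank(M_{q-1}∘⋯∘M_p): M ≅ I[1,1], I[1,3], I[3,3]^3.
μ_θ-semistable layers: μ^(1)=16; μ^(2)=2; μ^(3)=-33

((0, 0, 4); (0, 1, 0); (2, 0, 0))


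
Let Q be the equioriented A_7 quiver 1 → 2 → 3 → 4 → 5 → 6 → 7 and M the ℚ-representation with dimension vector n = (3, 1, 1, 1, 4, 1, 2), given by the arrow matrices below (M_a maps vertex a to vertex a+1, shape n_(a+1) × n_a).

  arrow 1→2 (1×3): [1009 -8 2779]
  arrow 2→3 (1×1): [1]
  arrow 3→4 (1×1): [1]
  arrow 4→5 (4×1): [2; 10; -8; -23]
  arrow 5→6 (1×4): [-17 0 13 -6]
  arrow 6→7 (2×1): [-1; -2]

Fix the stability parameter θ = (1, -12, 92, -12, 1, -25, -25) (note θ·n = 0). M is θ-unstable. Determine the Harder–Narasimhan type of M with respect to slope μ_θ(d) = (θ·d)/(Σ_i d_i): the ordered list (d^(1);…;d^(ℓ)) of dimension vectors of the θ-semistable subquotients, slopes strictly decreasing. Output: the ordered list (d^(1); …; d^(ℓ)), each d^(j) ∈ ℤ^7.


Via rank(M_{q-1}∘⋯∘M_p): M ≅ I[1,1]^2, I[1,5], I[5,5]^2, I[5,7], I[7,7].
μ_θ-semistable layers: μ^(1)=27; μ^(2)=1; μ^(3)=-11/2; μ^(4)=-49/3; μ^(5)=-25

((0, 0, 1, 1, 1, 0, 0); (2, 0, 0, 0, 2, 0, 0); (1, 1, 0, 0, 0, 0, 0); (0, 0, 0, 0, 1, 1, 1); (0, 0, 0, 0, 0, 0, 1))


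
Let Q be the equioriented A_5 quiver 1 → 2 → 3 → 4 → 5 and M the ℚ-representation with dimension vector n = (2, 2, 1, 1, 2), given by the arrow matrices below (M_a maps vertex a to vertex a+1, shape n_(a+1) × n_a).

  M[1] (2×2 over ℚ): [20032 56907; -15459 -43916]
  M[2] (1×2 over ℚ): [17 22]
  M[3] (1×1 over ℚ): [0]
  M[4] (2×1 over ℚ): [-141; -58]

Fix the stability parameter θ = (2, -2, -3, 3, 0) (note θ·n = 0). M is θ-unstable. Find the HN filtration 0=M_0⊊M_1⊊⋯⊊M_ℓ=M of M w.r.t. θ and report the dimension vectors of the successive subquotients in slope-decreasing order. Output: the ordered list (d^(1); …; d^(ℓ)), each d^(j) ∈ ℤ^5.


Via rank(M_{q-1}∘⋯∘M_p): M ≅ I[1,2], I[1,3], I[4,5], I[5,5].
μ_θ-semistable layers: μ^(1)=3/2; μ^(2)=0; μ^(3)=-1

((0, 0, 0, 1, 1); (1, 1, 0, 0, 1); (1, 1, 1, 0, 0))


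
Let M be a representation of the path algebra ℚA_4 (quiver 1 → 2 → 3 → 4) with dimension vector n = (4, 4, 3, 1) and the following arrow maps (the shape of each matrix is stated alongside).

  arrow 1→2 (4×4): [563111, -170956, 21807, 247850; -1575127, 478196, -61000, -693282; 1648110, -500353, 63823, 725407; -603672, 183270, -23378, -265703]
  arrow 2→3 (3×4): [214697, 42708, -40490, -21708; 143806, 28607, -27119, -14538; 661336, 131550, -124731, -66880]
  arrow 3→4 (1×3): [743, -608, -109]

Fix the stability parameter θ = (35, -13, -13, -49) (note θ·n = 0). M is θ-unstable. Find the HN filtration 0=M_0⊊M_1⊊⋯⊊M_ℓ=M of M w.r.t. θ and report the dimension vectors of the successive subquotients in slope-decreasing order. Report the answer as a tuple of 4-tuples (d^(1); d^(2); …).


Interval decomposition of M: I[1,2], I[1,3]^2, I[1,4].
HN type (ℓ=3): μ^(1)=11; μ^(2)=3; μ^(3)=-10

((1, 1, 0, 0); (2, 2, 2, 0); (1, 1, 1, 1))


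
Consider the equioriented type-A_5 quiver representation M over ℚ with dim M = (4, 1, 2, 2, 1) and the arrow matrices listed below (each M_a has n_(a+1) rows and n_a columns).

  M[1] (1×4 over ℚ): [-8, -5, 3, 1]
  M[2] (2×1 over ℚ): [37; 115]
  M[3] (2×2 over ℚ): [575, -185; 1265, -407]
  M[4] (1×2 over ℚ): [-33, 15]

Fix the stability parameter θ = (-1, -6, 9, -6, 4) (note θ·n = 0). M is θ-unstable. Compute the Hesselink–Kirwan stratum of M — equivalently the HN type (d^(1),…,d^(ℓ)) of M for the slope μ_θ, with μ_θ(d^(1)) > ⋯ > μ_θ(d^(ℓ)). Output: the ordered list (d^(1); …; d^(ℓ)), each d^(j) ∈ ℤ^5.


Barcode: M ≅ I[1,1]^3, I[1,3], I[3,4], I[4,5]. HN layers by μ_θ (6 steps, strictly decreasing):
  μ^(1)=9; μ^(2)=4; μ^(3)=3/2; μ^(4)=-1; μ^(5)=-7/2; μ^(6)=-6

((0, 0, 1, 0, 0); (0, 0, 0, 0, 1); (0, 0, 1, 1, 0); (3, 0, 0, 0, 0); (1, 1, 0, 0, 0); (0, 0, 0, 1, 0))


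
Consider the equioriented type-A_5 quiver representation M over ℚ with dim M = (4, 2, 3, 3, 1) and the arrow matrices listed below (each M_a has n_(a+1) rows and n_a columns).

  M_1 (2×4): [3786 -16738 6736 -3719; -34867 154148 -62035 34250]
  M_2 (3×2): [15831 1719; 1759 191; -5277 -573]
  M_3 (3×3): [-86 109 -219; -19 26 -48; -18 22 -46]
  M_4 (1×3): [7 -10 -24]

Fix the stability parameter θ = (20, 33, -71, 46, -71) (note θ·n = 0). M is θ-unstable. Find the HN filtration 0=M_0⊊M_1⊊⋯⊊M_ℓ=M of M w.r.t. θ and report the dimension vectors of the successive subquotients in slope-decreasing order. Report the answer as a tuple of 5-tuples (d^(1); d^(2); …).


Interval decomposition of M: I[1,1]^2, I[1,2], I[1,5], I[3,3], I[3,4], I[4,4].
HN type (ℓ=5): μ^(1)=46; μ^(2)=33; μ^(3)=20; μ^(4)=-43/5; μ^(5)=-71

((0, 0, 0, 2, 0); (0, 1, 0, 0, 0); (3, 0, 0, 0, 0); (1, 1, 1, 1, 1); (0, 0, 2, 0, 0))


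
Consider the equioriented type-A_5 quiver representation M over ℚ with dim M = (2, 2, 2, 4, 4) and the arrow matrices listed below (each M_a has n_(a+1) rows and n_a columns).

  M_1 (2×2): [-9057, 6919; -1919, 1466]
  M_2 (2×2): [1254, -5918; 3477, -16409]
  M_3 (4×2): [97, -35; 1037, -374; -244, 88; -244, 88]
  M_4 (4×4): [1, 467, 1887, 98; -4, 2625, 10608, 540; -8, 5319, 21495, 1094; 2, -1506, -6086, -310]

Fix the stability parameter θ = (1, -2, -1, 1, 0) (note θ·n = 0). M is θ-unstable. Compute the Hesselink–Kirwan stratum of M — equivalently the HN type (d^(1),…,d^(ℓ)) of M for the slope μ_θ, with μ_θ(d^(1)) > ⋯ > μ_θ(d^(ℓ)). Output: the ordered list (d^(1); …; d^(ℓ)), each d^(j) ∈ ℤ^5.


Barcode: M ≅ I[1,2], I[1,5], I[3,5], I[4,5]^2. HN layers by μ_θ (4 steps, strictly decreasing):
  μ^(1)=1/2; μ^(2)=-1/2; μ^(3)=-2/3; μ^(4)=-1

((0, 0, 0, 4, 4); (1, 1, 0, 0, 0); (1, 1, 1, 0, 0); (0, 0, 1, 0, 0))


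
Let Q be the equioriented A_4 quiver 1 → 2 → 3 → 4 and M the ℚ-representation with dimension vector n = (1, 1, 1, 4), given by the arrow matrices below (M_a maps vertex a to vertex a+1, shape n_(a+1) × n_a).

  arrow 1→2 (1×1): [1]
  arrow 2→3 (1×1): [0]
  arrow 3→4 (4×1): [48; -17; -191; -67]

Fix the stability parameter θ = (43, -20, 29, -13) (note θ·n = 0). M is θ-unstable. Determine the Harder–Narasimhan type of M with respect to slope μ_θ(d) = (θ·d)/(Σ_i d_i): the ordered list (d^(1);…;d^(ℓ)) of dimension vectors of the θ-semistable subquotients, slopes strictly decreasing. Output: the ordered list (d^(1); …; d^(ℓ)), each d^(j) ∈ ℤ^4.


Via rank(M_{q-1}∘⋯∘M_p): M ≅ I[1,2], I[3,4], I[4,4]^3.
μ_θ-semistable layers: μ^(1)=23/2; μ^(2)=8; μ^(3)=-13

((1, 1, 0, 0); (0, 0, 1, 1); (0, 0, 0, 3))


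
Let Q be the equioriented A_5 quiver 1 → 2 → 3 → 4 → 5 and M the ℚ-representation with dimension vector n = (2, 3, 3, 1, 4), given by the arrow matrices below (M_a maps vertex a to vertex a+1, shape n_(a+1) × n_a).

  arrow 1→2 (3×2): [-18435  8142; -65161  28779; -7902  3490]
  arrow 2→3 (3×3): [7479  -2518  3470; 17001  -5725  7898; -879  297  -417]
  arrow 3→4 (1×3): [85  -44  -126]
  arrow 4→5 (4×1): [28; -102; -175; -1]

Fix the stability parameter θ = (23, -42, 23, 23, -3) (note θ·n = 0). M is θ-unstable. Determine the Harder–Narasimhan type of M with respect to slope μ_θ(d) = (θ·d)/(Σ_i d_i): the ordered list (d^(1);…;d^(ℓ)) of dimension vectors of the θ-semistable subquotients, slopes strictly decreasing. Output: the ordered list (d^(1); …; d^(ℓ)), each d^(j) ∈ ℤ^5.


Interval decomposition of M: I[1,3], I[1,5], I[2,3], I[5,5]^3.
HN type (ℓ=5): μ^(1)=23; μ^(2)=43/3; μ^(3)=-3; μ^(4)=-19/2; μ^(5)=-42

((0, 0, 2, 0, 0); (0, 0, 1, 1, 1); (0, 0, 0, 0, 3); (2, 2, 0, 0, 0); (0, 1, 0, 0, 0))


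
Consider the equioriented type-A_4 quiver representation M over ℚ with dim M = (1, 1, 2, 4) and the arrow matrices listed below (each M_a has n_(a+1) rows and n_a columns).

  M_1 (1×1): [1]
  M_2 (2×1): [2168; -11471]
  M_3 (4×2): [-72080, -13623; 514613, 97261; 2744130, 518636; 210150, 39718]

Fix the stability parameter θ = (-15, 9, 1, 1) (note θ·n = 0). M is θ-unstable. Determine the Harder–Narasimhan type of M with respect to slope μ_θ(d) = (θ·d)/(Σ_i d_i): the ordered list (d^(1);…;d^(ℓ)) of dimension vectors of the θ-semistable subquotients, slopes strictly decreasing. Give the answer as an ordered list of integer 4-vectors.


Interval decomposition of M: I[1,4], I[3,4], I[4,4]^2.
HN type (ℓ=3): μ^(1)=11/3; μ^(2)=1; μ^(3)=-15

((0, 1, 1, 1); (0, 0, 1, 3); (1, 0, 0, 0))


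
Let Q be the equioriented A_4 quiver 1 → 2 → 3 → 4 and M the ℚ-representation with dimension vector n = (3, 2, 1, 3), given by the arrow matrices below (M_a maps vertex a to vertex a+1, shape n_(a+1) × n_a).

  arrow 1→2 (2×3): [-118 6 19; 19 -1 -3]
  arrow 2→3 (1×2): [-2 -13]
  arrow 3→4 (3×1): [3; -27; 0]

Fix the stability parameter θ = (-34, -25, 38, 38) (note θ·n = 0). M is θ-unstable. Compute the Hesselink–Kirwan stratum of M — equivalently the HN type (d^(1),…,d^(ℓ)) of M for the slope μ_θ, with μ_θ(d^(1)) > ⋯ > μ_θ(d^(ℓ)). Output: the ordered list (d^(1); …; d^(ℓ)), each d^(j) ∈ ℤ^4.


Interval decomposition of M: I[1,1], I[1,2], I[1,4], I[4,4]^2.
HN type (ℓ=3): μ^(1)=38; μ^(2)=-25; μ^(3)=-34

((0, 0, 1, 3); (0, 2, 0, 0); (3, 0, 0, 0))


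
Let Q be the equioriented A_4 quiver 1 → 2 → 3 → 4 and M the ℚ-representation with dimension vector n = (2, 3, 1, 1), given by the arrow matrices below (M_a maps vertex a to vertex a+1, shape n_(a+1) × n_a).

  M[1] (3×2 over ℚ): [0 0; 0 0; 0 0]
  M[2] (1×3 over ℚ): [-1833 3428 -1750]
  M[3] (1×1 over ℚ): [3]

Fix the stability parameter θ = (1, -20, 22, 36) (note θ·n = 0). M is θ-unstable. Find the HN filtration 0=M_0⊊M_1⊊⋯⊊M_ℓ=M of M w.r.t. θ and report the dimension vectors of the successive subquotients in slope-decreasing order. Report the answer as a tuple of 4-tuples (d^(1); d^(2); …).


Interval decomposition of M: I[1,1]^2, I[2,2]^2, I[2,4].
HN type (ℓ=4): μ^(1)=36; μ^(2)=22; μ^(3)=1; μ^(4)=-20

((0, 0, 0, 1); (0, 0, 1, 0); (2, 0, 0, 0); (0, 3, 0, 0))


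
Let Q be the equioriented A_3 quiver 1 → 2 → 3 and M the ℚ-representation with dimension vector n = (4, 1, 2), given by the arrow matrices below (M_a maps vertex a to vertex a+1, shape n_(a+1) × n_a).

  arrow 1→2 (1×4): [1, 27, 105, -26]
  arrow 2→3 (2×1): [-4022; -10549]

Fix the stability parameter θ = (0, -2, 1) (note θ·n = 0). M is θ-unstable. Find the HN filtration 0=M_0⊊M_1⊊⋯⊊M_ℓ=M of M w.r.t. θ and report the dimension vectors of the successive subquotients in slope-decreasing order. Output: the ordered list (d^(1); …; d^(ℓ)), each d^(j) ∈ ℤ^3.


Interval decomposition of M: I[1,1]^3, I[1,3], I[3,3].
HN type (ℓ=3): μ^(1)=1; μ^(2)=0; μ^(3)=-1

((0, 0, 2); (3, 0, 0); (1, 1, 0))


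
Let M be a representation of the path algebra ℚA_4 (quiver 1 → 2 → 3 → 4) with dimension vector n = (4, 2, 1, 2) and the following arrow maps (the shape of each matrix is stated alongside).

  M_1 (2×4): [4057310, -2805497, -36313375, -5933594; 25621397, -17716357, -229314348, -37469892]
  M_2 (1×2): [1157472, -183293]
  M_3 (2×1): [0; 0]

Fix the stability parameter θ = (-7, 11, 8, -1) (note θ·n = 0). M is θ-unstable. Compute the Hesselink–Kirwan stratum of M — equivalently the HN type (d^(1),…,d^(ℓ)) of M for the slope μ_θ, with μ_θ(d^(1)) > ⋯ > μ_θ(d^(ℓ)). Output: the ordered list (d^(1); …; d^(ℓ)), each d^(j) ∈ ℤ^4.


Barcode: M ≅ I[1,1]^2, I[1,2], I[1,3], I[4,4]^2. HN layers by μ_θ (4 steps, strictly decreasing):
  μ^(1)=11; μ^(2)=19/2; μ^(3)=-1; μ^(4)=-7

((0, 1, 0, 0); (0, 1, 1, 0); (0, 0, 0, 2); (4, 0, 0, 0))


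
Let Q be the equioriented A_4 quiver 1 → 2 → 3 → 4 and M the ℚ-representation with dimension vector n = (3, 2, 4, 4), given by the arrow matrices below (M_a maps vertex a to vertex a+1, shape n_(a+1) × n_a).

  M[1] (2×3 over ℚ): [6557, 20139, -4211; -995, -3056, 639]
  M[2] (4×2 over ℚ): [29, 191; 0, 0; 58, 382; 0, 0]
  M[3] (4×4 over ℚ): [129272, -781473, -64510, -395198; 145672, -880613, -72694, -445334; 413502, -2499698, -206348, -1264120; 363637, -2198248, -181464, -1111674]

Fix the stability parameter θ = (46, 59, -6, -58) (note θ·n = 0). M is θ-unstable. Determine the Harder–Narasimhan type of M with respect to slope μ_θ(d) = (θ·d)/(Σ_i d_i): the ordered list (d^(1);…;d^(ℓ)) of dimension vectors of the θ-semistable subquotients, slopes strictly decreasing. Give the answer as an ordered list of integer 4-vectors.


Interval decomposition of M: I[1,1], I[1,2], I[1,4], I[3,3]^2, I[3,4], I[4,4]^2.
HN type (ℓ=6): μ^(1)=59; μ^(2)=46; μ^(3)=41/4; μ^(4)=-6; μ^(5)=-32; μ^(6)=-58

((0, 1, 0, 0); (2, 0, 0, 0); (1, 1, 1, 1); (0, 0, 2, 0); (0, 0, 1, 1); (0, 0, 0, 2))


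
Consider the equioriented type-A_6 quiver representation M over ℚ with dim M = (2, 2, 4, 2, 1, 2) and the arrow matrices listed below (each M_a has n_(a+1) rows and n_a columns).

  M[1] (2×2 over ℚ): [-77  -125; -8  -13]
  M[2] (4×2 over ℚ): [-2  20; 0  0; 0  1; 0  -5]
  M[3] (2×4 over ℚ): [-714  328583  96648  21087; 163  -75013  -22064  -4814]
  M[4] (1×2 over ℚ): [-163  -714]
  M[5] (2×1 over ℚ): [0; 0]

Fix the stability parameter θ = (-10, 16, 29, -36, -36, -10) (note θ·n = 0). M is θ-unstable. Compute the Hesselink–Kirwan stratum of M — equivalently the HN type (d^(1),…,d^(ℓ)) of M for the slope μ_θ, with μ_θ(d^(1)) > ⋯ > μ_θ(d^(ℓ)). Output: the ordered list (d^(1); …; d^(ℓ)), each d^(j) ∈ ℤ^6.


Via rank(M_{q-1}∘⋯∘M_p): M ≅ I[1,4], I[1,5], I[3,3]^2, I[6,6]^2.
μ_θ-semistable layers: μ^(1)=29; μ^(2)=3; μ^(3)=-27/4; μ^(4)=-10

((0, 0, 2, 0, 0, 0); (0, 1, 1, 1, 0, 0); (0, 1, 1, 1, 1, 0); (2, 0, 0, 0, 0, 2))


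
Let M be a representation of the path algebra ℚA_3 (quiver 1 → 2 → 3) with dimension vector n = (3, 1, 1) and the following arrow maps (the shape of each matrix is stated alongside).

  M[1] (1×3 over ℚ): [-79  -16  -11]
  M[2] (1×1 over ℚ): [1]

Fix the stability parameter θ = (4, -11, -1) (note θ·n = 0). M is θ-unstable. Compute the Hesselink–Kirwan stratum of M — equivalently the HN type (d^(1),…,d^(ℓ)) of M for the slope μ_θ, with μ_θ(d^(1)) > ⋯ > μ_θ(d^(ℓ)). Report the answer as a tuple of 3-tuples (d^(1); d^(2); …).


Via rank(M_{q-1}∘⋯∘M_p): M ≅ I[1,1]^2, I[1,3].
μ_θ-semistable layers: μ^(1)=4; μ^(2)=-1; μ^(3)=-7/2

((2, 0, 0); (0, 0, 1); (1, 1, 0))


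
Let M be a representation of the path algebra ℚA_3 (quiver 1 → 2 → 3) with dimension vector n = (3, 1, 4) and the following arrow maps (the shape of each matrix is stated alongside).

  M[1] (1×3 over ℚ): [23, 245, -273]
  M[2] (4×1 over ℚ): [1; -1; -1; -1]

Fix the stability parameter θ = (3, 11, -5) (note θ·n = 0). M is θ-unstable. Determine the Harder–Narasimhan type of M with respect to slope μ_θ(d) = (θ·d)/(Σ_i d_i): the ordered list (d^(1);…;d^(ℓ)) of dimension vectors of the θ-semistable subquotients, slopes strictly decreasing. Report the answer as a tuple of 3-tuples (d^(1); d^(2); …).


Barcode: M ≅ I[1,1]^2, I[1,3], I[3,3]^3. HN layers by μ_θ (2 steps, strictly decreasing):
  μ^(1)=3; μ^(2)=-5

((3, 1, 1); (0, 0, 3))


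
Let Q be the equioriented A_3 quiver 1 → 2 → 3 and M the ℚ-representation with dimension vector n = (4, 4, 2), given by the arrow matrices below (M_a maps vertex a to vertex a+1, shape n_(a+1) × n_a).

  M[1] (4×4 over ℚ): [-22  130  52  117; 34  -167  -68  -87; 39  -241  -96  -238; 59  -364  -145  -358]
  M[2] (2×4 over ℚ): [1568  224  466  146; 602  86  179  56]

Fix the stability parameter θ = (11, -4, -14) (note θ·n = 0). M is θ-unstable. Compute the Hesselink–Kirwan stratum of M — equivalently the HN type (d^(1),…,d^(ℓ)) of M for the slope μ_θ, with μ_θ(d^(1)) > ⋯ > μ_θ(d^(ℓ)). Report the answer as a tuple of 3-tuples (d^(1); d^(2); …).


Interval decomposition of M: I[1,2]^2, I[1,3]^2.
HN type (ℓ=2): μ^(1)=7/2; μ^(2)=-7/3

((2, 2, 0); (2, 2, 2))


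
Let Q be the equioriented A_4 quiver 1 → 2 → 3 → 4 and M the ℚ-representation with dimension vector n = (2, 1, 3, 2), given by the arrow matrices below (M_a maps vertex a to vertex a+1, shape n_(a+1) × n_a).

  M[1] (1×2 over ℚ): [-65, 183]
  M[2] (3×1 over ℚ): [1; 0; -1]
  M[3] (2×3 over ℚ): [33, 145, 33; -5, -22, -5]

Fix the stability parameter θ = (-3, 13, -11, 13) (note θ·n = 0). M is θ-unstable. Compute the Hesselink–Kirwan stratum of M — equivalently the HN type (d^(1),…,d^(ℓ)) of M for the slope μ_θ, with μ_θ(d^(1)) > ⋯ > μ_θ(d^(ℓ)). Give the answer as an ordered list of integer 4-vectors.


Barcode: M ≅ I[1,1], I[1,3], I[3,4]^2. HN layers by μ_θ (4 steps, strictly decreasing):
  μ^(1)=13; μ^(2)=1; μ^(3)=-3; μ^(4)=-11

((0, 0, 0, 2); (0, 1, 1, 0); (2, 0, 0, 0); (0, 0, 2, 0))


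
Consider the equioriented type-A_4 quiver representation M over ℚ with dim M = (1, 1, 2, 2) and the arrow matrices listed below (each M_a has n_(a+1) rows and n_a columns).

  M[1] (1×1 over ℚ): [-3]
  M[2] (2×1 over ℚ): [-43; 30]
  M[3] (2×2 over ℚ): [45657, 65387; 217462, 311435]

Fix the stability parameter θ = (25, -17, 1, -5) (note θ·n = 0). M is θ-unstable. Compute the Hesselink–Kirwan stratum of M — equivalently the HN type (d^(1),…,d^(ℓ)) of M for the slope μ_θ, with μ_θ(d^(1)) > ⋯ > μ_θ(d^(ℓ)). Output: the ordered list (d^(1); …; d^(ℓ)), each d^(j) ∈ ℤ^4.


Barcode: M ≅ I[1,4], I[3,4]. HN layers by μ_θ (2 steps, strictly decreasing):
  μ^(1)=1; μ^(2)=-2

((1, 1, 1, 1); (0, 0, 1, 1))


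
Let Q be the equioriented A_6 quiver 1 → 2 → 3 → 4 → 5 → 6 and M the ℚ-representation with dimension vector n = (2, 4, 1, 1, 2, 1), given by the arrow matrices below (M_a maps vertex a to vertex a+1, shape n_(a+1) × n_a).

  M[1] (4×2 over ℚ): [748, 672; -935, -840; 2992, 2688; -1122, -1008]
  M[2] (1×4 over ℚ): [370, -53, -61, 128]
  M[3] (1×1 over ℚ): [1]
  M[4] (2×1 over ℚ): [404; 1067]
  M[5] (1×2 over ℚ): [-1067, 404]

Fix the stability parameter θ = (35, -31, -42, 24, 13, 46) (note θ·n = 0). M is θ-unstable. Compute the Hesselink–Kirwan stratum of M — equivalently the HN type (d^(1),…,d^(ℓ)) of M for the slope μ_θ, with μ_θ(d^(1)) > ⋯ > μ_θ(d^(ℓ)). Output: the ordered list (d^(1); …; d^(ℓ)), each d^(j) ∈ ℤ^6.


Via rank(M_{q-1}∘⋯∘M_p): M ≅ I[1,1], I[1,5], I[2,2]^3, I[5,6].
μ_θ-semistable layers: μ^(1)=46; μ^(2)=35; μ^(3)=37/2; μ^(4)=13; μ^(5)=-38/3; μ^(6)=-31

((0, 0, 0, 0, 0, 1); (1, 0, 0, 0, 0, 0); (0, 0, 0, 1, 1, 0); (0, 0, 0, 0, 1, 0); (1, 1, 1, 0, 0, 0); (0, 3, 0, 0, 0, 0))


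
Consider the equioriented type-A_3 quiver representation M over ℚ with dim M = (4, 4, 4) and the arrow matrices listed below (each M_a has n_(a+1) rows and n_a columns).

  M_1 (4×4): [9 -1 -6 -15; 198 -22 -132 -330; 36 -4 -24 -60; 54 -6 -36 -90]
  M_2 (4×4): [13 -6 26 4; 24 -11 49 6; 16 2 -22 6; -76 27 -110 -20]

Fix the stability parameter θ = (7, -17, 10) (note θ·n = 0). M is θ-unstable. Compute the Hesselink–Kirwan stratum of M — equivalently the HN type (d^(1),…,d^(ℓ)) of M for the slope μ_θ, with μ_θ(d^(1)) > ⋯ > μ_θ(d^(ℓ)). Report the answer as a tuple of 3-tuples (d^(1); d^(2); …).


Barcode: M ≅ I[1,1]^3, I[1,3], I[2,3]^3. HN layers by μ_θ (4 steps, strictly decreasing):
  μ^(1)=10; μ^(2)=7; μ^(3)=-5; μ^(4)=-17

((0, 0, 4); (3, 0, 0); (1, 1, 0); (0, 3, 0))
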